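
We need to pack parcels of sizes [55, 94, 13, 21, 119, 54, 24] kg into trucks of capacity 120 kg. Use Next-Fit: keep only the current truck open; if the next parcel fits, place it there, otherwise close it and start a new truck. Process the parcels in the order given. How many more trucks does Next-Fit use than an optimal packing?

1

Next-Fit: [55] [94,13] [21] [119] [54,24] → 5 trucks.
Total size 380 kg; any packing needs at least ⌈380/120⌉ = 4 trucks.
An optimal packing achieves that bound: [119] [94,24] [55,54] [21,13] → 4 trucks.
Excess: 5 − 4 = 1.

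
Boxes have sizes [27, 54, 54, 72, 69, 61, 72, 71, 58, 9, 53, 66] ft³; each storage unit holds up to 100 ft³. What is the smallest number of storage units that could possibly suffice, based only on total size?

7

Total size = 27 + 54 + 54 + 72 + 69 + 61 + 72 + 71 + 58 + 9 + 53 + 66 = 666 ft³.
⌈666 / 100⌉ = 7.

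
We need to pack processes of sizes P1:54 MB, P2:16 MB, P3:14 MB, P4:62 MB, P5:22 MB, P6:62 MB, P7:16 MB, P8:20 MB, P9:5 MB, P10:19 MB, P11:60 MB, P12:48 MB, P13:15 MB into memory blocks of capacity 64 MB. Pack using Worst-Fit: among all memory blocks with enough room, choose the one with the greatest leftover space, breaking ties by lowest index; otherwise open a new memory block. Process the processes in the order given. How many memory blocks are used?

7

Put P1 (54 MB) in memory block 1; 10 MB remain.
Put P2 (16 MB) in memory block 2; 48 MB remain.
Put P3 (14 MB) in memory block 2; 34 MB remain.
Put P4 (62 MB) in memory block 3; 2 MB remain.
Put P5 (22 MB) in memory block 2; 12 MB remain.
Put P6 (62 MB) in memory block 4; 2 MB remain.
Put P7 (16 MB) in memory block 5; 48 MB remain.
Put P8 (20 MB) in memory block 5; 28 MB remain.
Put P9 (5 MB) in memory block 5; 23 MB remain.
Put P10 (19 MB) in memory block 5; 4 MB remain.
Put P11 (60 MB) in memory block 6; 4 MB remain.
Put P12 (48 MB) in memory block 7; 16 MB remain.
Put P13 (15 MB) in memory block 7; 1 MB remain.
Final memory blocks: [54] [16,14,22] [62] [62] [16,20,5,19] [60] [48,15].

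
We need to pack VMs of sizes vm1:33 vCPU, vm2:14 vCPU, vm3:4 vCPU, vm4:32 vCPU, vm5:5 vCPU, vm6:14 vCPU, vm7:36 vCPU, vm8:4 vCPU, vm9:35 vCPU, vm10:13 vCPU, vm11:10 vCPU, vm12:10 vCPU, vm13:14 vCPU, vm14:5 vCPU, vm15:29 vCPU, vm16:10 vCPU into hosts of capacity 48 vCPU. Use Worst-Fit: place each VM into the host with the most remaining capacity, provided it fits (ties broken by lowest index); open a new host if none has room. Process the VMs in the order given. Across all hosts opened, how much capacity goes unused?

20

vm1 (33 vCPU) → host 1 (remaining 15 vCPU)
vm2 (14 vCPU) → host 1 (remaining 1 vCPU)
vm3 (4 vCPU) → host 2 (remaining 44 vCPU)
vm4 (32 vCPU) → host 2 (remaining 12 vCPU)
vm5 (5 vCPU) → host 2 (remaining 7 vCPU)
vm6 (14 vCPU) → host 3 (remaining 34 vCPU)
vm7 (36 vCPU) → host 4 (remaining 12 vCPU)
vm8 (4 vCPU) → host 3 (remaining 30 vCPU)
vm9 (35 vCPU) → host 5 (remaining 13 vCPU)
vm10 (13 vCPU) → host 3 (remaining 17 vCPU)
vm11 (10 vCPU) → host 3 (remaining 7 vCPU)
vm12 (10 vCPU) → host 5 (remaining 3 vCPU)
vm13 (14 vCPU) → host 6 (remaining 34 vCPU)
vm14 (5 vCPU) → host 6 (remaining 29 vCPU)
vm15 (29 vCPU) → host 6 (remaining 0 vCPU)
vm16 (10 vCPU) → host 4 (remaining 2 vCPU)
6 hosts × 48 vCPU = 288 vCPU; used 268 vCPU; unused 20 vCPU.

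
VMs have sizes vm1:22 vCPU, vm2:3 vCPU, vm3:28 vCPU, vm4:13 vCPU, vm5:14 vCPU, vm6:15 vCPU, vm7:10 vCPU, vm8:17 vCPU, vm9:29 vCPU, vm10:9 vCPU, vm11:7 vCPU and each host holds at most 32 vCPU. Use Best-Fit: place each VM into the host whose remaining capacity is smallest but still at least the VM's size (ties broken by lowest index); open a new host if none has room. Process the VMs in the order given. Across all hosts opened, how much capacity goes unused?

vm1 (22 vCPU) → host 1 (remaining 10 vCPU)
vm2 (3 vCPU) → host 1 (remaining 7 vCPU)
vm3 (28 vCPU) → host 2 (remaining 4 vCPU)
vm4 (13 vCPU) → host 3 (remaining 19 vCPU)
vm5 (14 vCPU) → host 3 (remaining 5 vCPU)
vm6 (15 vCPU) → host 4 (remaining 17 vCPU)
vm7 (10 vCPU) → host 4 (remaining 7 vCPU)
vm8 (17 vCPU) → host 5 (remaining 15 vCPU)
vm9 (29 vCPU) → host 6 (remaining 3 vCPU)
vm10 (9 vCPU) → host 5 (remaining 6 vCPU)
vm11 (7 vCPU) → host 1 (remaining 0 vCPU)
6 hosts × 32 vCPU = 192 vCPU; used 167 vCPU; unused 25 vCPU.

25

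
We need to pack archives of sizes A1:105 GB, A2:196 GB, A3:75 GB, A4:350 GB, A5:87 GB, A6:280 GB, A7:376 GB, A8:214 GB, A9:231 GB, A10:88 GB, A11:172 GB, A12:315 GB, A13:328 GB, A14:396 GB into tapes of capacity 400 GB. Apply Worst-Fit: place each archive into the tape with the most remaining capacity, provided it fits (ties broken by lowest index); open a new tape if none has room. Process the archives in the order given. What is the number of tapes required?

A1 (105 GB) → tape 1 (remaining 295 GB)
A2 (196 GB) → tape 1 (remaining 99 GB)
A3 (75 GB) → tape 1 (remaining 24 GB)
A4 (350 GB) → tape 2 (remaining 50 GB)
A5 (87 GB) → tape 3 (remaining 313 GB)
A6 (280 GB) → tape 3 (remaining 33 GB)
A7 (376 GB) → tape 4 (remaining 24 GB)
A8 (214 GB) → tape 5 (remaining 186 GB)
A9 (231 GB) → tape 6 (remaining 169 GB)
A10 (88 GB) → tape 5 (remaining 98 GB)
A11 (172 GB) → tape 7 (remaining 228 GB)
A12 (315 GB) → tape 8 (remaining 85 GB)
A13 (328 GB) → tape 9 (remaining 72 GB)
A14 (396 GB) → tape 10 (remaining 4 GB)
Final tapes: [105,196,75] [350] [87,280] [376] [214,88] [231] [172] [315] [328] [396].

10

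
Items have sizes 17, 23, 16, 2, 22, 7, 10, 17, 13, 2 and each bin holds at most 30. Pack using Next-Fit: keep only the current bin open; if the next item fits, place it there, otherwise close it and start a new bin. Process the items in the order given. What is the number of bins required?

6 bins

Put 17 in bin 1; 13 remain.
Put 23 in bin 2; 7 remain.
Put 16 in bin 3; 14 remain.
Put 2 in bin 3; 12 remain.
Put 22 in bin 4; 8 remain.
Put 7 in bin 4; 1 remain.
Put 10 in bin 5; 20 remain.
Put 17 in bin 5; 3 remain.
Put 13 in bin 6; 17 remain.
Put 2 in bin 6; 15 remain.
Final bins: [17] [23] [16,2] [22,7] [10,17] [13,2].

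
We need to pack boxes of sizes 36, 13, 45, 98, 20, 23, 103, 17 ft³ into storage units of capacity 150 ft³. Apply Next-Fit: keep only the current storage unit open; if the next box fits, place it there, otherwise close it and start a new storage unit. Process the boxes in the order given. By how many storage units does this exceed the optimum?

Next-Fit: [36,13,45] [98,20,23] [103,17] → 3 storage units.
Total size 355 ft³; any packing needs at least ⌈355/150⌉ = 3 storage units.
So 3 is already optimal.

0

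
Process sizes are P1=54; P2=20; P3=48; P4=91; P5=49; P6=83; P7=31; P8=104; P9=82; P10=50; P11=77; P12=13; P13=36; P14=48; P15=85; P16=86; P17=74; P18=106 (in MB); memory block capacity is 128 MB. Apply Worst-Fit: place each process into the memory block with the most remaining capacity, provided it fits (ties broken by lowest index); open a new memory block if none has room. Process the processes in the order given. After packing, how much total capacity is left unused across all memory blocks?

271

P1 (54 MB) → memory block 1 (remaining 74 MB)
P2 (20 MB) → memory block 1 (remaining 54 MB)
P3 (48 MB) → memory block 1 (remaining 6 MB)
P4 (91 MB) → memory block 2 (remaining 37 MB)
P5 (49 MB) → memory block 3 (remaining 79 MB)
P6 (83 MB) → memory block 4 (remaining 45 MB)
P7 (31 MB) → memory block 3 (remaining 48 MB)
P8 (104 MB) → memory block 5 (remaining 24 MB)
P9 (82 MB) → memory block 6 (remaining 46 MB)
P10 (50 MB) → memory block 7 (remaining 78 MB)
P11 (77 MB) → memory block 7 (remaining 1 MB)
P12 (13 MB) → memory block 3 (remaining 35 MB)
P13 (36 MB) → memory block 6 (remaining 10 MB)
P14 (48 MB) → memory block 8 (remaining 80 MB)
P15 (85 MB) → memory block 9 (remaining 43 MB)
P16 (86 MB) → memory block 10 (remaining 42 MB)
P17 (74 MB) → memory block 8 (remaining 6 MB)
P18 (106 MB) → memory block 11 (remaining 22 MB)
11 memory blocks × 128 MB = 1408 MB; used 1137 MB; unused 271 MB.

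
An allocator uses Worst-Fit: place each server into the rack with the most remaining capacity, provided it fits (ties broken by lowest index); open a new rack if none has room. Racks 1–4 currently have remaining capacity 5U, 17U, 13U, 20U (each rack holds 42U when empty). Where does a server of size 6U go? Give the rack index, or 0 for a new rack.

Racks with room: rack 2 (17U), rack 3 (13U), rack 4 (20U).
Most room is rack 4 with 20U free.

4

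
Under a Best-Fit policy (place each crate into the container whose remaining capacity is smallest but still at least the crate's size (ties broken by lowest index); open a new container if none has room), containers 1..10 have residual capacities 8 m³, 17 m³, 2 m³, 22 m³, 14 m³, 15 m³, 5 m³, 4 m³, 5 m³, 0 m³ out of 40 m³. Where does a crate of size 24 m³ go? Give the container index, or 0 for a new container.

0

No container has ≥ 24 m³ free, so a new container is opened.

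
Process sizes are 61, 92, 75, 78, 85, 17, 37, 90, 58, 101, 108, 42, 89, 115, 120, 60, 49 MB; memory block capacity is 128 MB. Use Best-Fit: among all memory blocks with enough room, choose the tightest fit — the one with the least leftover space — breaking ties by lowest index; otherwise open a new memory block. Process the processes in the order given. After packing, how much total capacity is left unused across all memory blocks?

memory block 1: place 61 MB, 67 MB left
memory block 2: place 92 MB, 36 MB left
memory block 3: place 75 MB, 53 MB left
memory block 4: place 78 MB, 50 MB left
memory block 5: place 85 MB, 43 MB left
memory block 2: place 17 MB, 19 MB left
memory block 5: place 37 MB, 6 MB left
memory block 6: place 90 MB, 38 MB left
memory block 1: place 58 MB, 9 MB left
memory block 7: place 101 MB, 27 MB left
memory block 8: place 108 MB, 20 MB left
memory block 4: place 42 MB, 8 MB left
memory block 9: place 89 MB, 39 MB left
memory block 10: place 115 MB, 13 MB left
memory block 11: place 120 MB, 8 MB left
memory block 12: place 60 MB, 68 MB left
memory block 3: place 49 MB, 4 MB left
12 memory blocks × 128 MB = 1536 MB; used 1277 MB; unused 259 MB.

259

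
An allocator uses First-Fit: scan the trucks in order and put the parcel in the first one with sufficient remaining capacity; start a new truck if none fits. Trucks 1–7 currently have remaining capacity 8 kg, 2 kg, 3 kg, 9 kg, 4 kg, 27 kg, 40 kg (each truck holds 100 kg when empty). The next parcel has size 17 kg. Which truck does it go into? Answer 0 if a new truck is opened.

6

Trucks with room: truck 6 (27 kg), truck 7 (40 kg).
The first with room is truck 6.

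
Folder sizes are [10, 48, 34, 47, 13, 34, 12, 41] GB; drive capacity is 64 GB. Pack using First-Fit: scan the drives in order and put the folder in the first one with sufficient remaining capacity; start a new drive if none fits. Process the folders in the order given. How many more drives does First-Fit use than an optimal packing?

First-Fit: [10,48] [34,13,12] [47] [34] [41] → 5 drives.
5 folders exceed 32 GB (half the capacity), and no two of those can share a drive, so at least 5 drives are needed.
So 5 is already optimal.

0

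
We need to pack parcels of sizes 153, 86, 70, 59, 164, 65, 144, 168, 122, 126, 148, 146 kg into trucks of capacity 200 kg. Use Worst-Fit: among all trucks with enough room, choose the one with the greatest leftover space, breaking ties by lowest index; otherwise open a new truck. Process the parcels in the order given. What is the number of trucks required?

10

153 kg → truck 1 (remaining 47 kg)
86 kg → truck 2 (remaining 114 kg)
70 kg → truck 2 (remaining 44 kg)
59 kg → truck 3 (remaining 141 kg)
164 kg → truck 4 (remaining 36 kg)
65 kg → truck 3 (remaining 76 kg)
144 kg → truck 5 (remaining 56 kg)
168 kg → truck 6 (remaining 32 kg)
122 kg → truck 7 (remaining 78 kg)
126 kg → truck 8 (remaining 74 kg)
148 kg → truck 9 (remaining 52 kg)
146 kg → truck 10 (remaining 54 kg)
Final trucks: [153] [86,70] [59,65] [164] [144] [168] [122] [126] [148] [146].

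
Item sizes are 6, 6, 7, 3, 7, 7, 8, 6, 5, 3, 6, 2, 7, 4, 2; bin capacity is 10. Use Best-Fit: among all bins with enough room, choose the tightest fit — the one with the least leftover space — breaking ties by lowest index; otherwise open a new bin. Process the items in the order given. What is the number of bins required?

bin 1: place 6, 4 left
bin 2: place 6, 4 left
bin 3: place 7, 3 left
bin 3: place 3, 0 left
bin 4: place 7, 3 left
bin 5: place 7, 3 left
bin 6: place 8, 2 left
bin 7: place 6, 4 left
bin 8: place 5, 5 left
bin 4: place 3, 0 left
bin 9: place 6, 4 left
bin 6: place 2, 0 left
bin 10: place 7, 3 left
bin 1: place 4, 0 left
bin 5: place 2, 1 left
Final bins: [6,4] [6] [7,3] [7,3] [7,2] [8,2] [6] [5] [6] [7].

10 bins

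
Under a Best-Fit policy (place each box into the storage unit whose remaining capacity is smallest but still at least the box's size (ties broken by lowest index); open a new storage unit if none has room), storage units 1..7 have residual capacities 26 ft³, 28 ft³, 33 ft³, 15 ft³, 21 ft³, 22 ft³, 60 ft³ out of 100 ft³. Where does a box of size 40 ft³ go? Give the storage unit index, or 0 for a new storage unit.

Storage units with room: storage unit 7 (60 ft³).
Tightest fit is storage unit 7 with 60 ft³ free.

7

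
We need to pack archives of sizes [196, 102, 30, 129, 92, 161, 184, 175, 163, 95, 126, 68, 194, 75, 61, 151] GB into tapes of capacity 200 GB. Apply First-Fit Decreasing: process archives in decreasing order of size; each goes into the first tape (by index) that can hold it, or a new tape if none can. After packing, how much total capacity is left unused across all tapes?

198

Sorted descending: 196, 194, 184, 175, 163, 161, 151, 129, 126, 102, 95, 92, 75, 68, 61, 30.
Put 196 GB in tape 1; 4 GB remain.
Put 194 GB in tape 2; 6 GB remain.
Put 184 GB in tape 3; 16 GB remain.
Put 175 GB in tape 4; 25 GB remain.
Put 163 GB in tape 5; 37 GB remain.
Put 161 GB in tape 6; 39 GB remain.
Put 151 GB in tape 7; 49 GB remain.
Put 129 GB in tape 8; 71 GB remain.
Put 126 GB in tape 9; 74 GB remain.
Put 102 GB in tape 10; 98 GB remain.
Put 95 GB in tape 10; 3 GB remain.
Put 92 GB in tape 11; 108 GB remain.
Put 75 GB in tape 11; 33 GB remain.
Put 68 GB in tape 8; 3 GB remain.
Put 61 GB in tape 9; 13 GB remain.
Put 30 GB in tape 5; 7 GB remain.
11 tapes × 200 GB = 2200 GB; used 2002 GB; unused 198 GB.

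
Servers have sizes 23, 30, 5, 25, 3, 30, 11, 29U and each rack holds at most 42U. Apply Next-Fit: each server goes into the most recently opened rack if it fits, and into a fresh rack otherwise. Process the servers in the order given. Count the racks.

rack 1: place 23U, 19U left
rack 2: place 30U, 12U left
rack 2: place 5U, 7U left
rack 3: place 25U, 17U left
rack 3: place 3U, 14U left
rack 4: place 30U, 12U left
rack 4: place 11U, 1U left
rack 5: place 29U, 13U left

5 racks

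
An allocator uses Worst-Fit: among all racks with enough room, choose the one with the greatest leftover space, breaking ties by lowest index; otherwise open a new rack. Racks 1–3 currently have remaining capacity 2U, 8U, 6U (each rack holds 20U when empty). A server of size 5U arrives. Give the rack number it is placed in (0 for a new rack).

Racks with room: rack 2 (8U), rack 3 (6U).
Most room is rack 2 with 8U free.

2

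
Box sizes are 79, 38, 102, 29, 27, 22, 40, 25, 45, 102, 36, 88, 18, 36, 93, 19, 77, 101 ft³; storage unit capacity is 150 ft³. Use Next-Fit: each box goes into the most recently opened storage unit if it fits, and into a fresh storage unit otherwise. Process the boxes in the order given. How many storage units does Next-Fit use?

8

storage unit 1: place 79 ft³, 71 ft³ left
storage unit 1: place 38 ft³, 33 ft³ left
storage unit 2: place 102 ft³, 48 ft³ left
storage unit 2: place 29 ft³, 19 ft³ left
storage unit 3: place 27 ft³, 123 ft³ left
storage unit 3: place 22 ft³, 101 ft³ left
storage unit 3: place 40 ft³, 61 ft³ left
storage unit 3: place 25 ft³, 36 ft³ left
storage unit 4: place 45 ft³, 105 ft³ left
storage unit 4: place 102 ft³, 3 ft³ left
storage unit 5: place 36 ft³, 114 ft³ left
storage unit 5: place 88 ft³, 26 ft³ left
storage unit 5: place 18 ft³, 8 ft³ left
storage unit 6: place 36 ft³, 114 ft³ left
storage unit 6: place 93 ft³, 21 ft³ left
storage unit 6: place 19 ft³, 2 ft³ left
storage unit 7: place 77 ft³, 73 ft³ left
storage unit 8: place 101 ft³, 49 ft³ left
Final storage units: [79,38] [102,29] [27,22,40,25] [45,102] [36,88,18] [36,93,19] [77] [101].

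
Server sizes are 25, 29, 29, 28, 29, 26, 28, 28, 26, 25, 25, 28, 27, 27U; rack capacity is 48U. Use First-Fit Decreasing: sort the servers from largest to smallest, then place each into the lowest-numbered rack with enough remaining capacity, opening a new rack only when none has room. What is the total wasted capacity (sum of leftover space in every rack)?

292

Sorted descending: 29, 29, 29, 28, 28, 28, 28, 27, 27, 26, 26, 25, 25, 25.
29U → rack 1 (remaining 19U)
29U → rack 2 (remaining 19U)
29U → rack 3 (remaining 19U)
28U → rack 4 (remaining 20U)
28U → rack 5 (remaining 20U)
28U → rack 6 (remaining 20U)
28U → rack 7 (remaining 20U)
27U → rack 8 (remaining 21U)
27U → rack 9 (remaining 21U)
26U → rack 10 (remaining 22U)
26U → rack 11 (remaining 22U)
25U → rack 12 (remaining 23U)
25U → rack 13 (remaining 23U)
25U → rack 14 (remaining 23U)
14 racks × 48U = 672U; used 380U; unused 292U.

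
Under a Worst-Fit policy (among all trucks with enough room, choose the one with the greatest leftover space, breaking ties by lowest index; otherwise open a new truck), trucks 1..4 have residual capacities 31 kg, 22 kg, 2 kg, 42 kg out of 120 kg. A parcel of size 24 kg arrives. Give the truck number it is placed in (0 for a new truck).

4

Trucks with room: truck 1 (31 kg), truck 4 (42 kg).
Most room is truck 4 with 42 kg free.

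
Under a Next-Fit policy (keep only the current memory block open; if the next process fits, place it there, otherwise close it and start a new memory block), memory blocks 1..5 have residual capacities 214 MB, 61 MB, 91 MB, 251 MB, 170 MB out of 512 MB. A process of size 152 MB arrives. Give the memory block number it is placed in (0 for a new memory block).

Next-Fit only looks at memory block 5, which has 170 MB free.
152 MB fits there.

5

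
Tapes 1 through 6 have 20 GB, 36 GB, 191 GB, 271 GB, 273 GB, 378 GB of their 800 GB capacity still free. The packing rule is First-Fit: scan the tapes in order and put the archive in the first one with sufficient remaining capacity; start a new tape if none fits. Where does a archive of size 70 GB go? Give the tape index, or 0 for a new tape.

3

Tapes with room: tape 3 (191 GB), tape 4 (271 GB), tape 5 (273 GB), tape 6 (378 GB).
The first with room is tape 3.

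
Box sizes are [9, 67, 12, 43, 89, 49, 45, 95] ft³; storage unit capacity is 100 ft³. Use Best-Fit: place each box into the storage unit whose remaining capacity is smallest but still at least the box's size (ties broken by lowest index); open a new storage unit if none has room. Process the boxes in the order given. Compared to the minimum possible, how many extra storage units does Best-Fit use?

Best-Fit: [9,67,12] [43,49] [89] [45] [95] → 5 storage units.
Total size 409 ft³; any packing needs at least ⌈409/100⌉ = 5 storage units.
So 5 is already optimal.

0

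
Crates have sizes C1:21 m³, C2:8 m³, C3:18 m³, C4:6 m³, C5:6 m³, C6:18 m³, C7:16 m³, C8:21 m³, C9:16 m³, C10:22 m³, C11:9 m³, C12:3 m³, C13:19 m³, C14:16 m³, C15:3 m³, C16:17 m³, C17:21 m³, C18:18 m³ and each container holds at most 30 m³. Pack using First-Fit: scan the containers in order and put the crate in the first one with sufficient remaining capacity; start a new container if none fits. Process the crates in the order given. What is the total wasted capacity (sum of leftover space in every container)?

102

C1 (21 m³) → container 1 (remaining 9 m³)
C2 (8 m³) → container 1 (remaining 1 m³)
C3 (18 m³) → container 2 (remaining 12 m³)
C4 (6 m³) → container 2 (remaining 6 m³)
C5 (6 m³) → container 2 (remaining 0 m³)
C6 (18 m³) → container 3 (remaining 12 m³)
C7 (16 m³) → container 4 (remaining 14 m³)
C8 (21 m³) → container 5 (remaining 9 m³)
C9 (16 m³) → container 6 (remaining 14 m³)
C10 (22 m³) → container 7 (remaining 8 m³)
C11 (9 m³) → container 3 (remaining 3 m³)
C12 (3 m³) → container 3 (remaining 0 m³)
C13 (19 m³) → container 8 (remaining 11 m³)
C14 (16 m³) → container 9 (remaining 14 m³)
C15 (3 m³) → container 4 (remaining 11 m³)
C16 (17 m³) → container 10 (remaining 13 m³)
C17 (21 m³) → container 11 (remaining 9 m³)
C18 (18 m³) → container 12 (remaining 12 m³)
12 containers × 30 m³ = 360 m³; used 258 m³; unused 102 m³.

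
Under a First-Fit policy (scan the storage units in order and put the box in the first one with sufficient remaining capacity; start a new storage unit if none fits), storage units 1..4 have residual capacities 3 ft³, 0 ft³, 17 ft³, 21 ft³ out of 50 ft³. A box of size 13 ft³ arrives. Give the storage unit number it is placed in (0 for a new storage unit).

Storage units with room: storage unit 3 (17 ft³), storage unit 4 (21 ft³).
The first with room is storage unit 3.

3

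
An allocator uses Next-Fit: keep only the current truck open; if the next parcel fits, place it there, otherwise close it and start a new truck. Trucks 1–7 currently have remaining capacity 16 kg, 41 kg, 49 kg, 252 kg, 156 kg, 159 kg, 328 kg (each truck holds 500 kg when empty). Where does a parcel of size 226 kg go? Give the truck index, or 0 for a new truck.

Next-Fit only looks at truck 7, which has 328 kg free.
226 kg fits there.

7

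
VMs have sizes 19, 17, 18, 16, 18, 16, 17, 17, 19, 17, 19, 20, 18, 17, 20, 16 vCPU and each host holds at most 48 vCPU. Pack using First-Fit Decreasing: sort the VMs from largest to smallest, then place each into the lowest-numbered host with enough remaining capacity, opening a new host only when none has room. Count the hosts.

8

Sorted descending: 20, 20, 19, 19, 19, 18, 18, 18, 17, 17, 17, 17, 17, 16, 16, 16.
20 vCPU → host 1 (remaining 28 vCPU)
20 vCPU → host 1 (remaining 8 vCPU)
19 vCPU → host 2 (remaining 29 vCPU)
19 vCPU → host 2 (remaining 10 vCPU)
19 vCPU → host 3 (remaining 29 vCPU)
18 vCPU → host 3 (remaining 11 vCPU)
18 vCPU → host 4 (remaining 30 vCPU)
18 vCPU → host 4 (remaining 12 vCPU)
17 vCPU → host 5 (remaining 31 vCPU)
17 vCPU → host 5 (remaining 14 vCPU)
17 vCPU → host 6 (remaining 31 vCPU)
17 vCPU → host 6 (remaining 14 vCPU)
17 vCPU → host 7 (remaining 31 vCPU)
16 vCPU → host 7 (remaining 15 vCPU)
16 vCPU → host 8 (remaining 32 vCPU)
16 vCPU → host 8 (remaining 16 vCPU)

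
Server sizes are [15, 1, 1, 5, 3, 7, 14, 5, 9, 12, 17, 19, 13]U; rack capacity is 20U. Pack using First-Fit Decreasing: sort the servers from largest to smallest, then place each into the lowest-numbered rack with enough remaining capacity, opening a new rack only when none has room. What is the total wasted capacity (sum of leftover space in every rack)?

Sorted descending: 19, 17, 15, 14, 13, 12, 9, 7, 5, 5, 3, 1, 1.
19U → rack 1 (remaining 1U)
17U → rack 2 (remaining 3U)
15U → rack 3 (remaining 5U)
14U → rack 4 (remaining 6U)
13U → rack 5 (remaining 7U)
12U → rack 6 (remaining 8U)
9U → rack 7 (remaining 11U)
7U → rack 5 (remaining 0U)
5U → rack 3 (remaining 0U)
5U → rack 4 (remaining 1U)
3U → rack 2 (remaining 0U)
1U → rack 1 (remaining 0U)
1U → rack 4 (remaining 0U)
7 racks × 20U = 140U; used 121U; unused 19U.

19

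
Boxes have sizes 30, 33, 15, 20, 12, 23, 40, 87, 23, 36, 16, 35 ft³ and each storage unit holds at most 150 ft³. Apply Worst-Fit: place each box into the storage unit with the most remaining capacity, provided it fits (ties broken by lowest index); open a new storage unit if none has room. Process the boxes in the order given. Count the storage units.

3

storage unit 1: place 30 ft³, 120 ft³ left
storage unit 1: place 33 ft³, 87 ft³ left
storage unit 1: place 15 ft³, 72 ft³ left
storage unit 1: place 20 ft³, 52 ft³ left
storage unit 1: place 12 ft³, 40 ft³ left
storage unit 1: place 23 ft³, 17 ft³ left
storage unit 2: place 40 ft³, 110 ft³ left
storage unit 2: place 87 ft³, 23 ft³ left
storage unit 2: place 23 ft³, 0 ft³ left
storage unit 3: place 36 ft³, 114 ft³ left
storage unit 3: place 16 ft³, 98 ft³ left
storage unit 3: place 35 ft³, 63 ft³ left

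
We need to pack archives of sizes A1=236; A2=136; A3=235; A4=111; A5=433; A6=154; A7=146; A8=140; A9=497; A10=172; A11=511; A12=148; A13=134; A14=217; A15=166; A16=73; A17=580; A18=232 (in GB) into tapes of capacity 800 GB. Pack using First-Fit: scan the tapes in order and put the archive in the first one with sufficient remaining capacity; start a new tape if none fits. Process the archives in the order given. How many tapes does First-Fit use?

6

tape 1: place A1 (236 GB), 564 GB left
tape 1: place A2 (136 GB), 428 GB left
tape 1: place A3 (235 GB), 193 GB left
tape 1: place A4 (111 GB), 82 GB left
tape 2: place A5 (433 GB), 367 GB left
tape 2: place A6 (154 GB), 213 GB left
tape 2: place A7 (146 GB), 67 GB left
tape 3: place A8 (140 GB), 660 GB left
tape 3: place A9 (497 GB), 163 GB left
tape 4: place A10 (172 GB), 628 GB left
tape 4: place A11 (511 GB), 117 GB left
tape 3: place A12 (148 GB), 15 GB left
tape 5: place A13 (134 GB), 666 GB left
tape 5: place A14 (217 GB), 449 GB left
tape 5: place A15 (166 GB), 283 GB left
tape 1: place A16 (73 GB), 9 GB left
tape 6: place A17 (580 GB), 220 GB left
tape 5: place A18 (232 GB), 51 GB left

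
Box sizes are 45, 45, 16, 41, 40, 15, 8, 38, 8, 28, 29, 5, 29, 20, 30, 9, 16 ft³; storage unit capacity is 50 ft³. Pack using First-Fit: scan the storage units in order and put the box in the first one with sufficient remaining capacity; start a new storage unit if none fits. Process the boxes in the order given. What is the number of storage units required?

storage unit 1: place 45 ft³, 5 ft³ left
storage unit 2: place 45 ft³, 5 ft³ left
storage unit 3: place 16 ft³, 34 ft³ left
storage unit 4: place 41 ft³, 9 ft³ left
storage unit 5: place 40 ft³, 10 ft³ left
storage unit 3: place 15 ft³, 19 ft³ left
storage unit 3: place 8 ft³, 11 ft³ left
storage unit 6: place 38 ft³, 12 ft³ left
storage unit 3: place 8 ft³, 3 ft³ left
storage unit 7: place 28 ft³, 22 ft³ left
storage unit 8: place 29 ft³, 21 ft³ left
storage unit 1: place 5 ft³, 0 ft³ left
storage unit 9: place 29 ft³, 21 ft³ left
storage unit 7: place 20 ft³, 2 ft³ left
storage unit 10: place 30 ft³, 20 ft³ left
storage unit 4: place 9 ft³, 0 ft³ left
storage unit 8: place 16 ft³, 5 ft³ left
Final storage units: [45,5] [45] [16,15,8,8] [41,9] [40] [38] [28,20] [29,16] [29] [30].

10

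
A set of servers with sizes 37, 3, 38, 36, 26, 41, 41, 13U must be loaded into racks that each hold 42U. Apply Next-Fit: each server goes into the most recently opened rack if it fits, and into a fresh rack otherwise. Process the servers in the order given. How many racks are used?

rack 1: place 37U, 5U left
rack 1: place 3U, 2U left
rack 2: place 38U, 4U left
rack 3: place 36U, 6U left
rack 4: place 26U, 16U left
rack 5: place 41U, 1U left
rack 6: place 41U, 1U left
rack 7: place 13U, 29U left

7 racks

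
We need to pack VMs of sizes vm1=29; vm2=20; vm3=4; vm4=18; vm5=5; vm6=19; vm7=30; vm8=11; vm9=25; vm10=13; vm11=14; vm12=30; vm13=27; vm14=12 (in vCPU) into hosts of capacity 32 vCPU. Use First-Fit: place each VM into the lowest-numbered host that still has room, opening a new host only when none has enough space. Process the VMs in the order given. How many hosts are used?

host 1: place vm1 (29 vCPU), 3 vCPU left
host 2: place vm2 (20 vCPU), 12 vCPU left
host 2: place vm3 (4 vCPU), 8 vCPU left
host 3: place vm4 (18 vCPU), 14 vCPU left
host 2: place vm5 (5 vCPU), 3 vCPU left
host 4: place vm6 (19 vCPU), 13 vCPU left
host 5: place vm7 (30 vCPU), 2 vCPU left
host 3: place vm8 (11 vCPU), 3 vCPU left
host 6: place vm9 (25 vCPU), 7 vCPU left
host 4: place vm10 (13 vCPU), 0 vCPU left
host 7: place vm11 (14 vCPU), 18 vCPU left
host 8: place vm12 (30 vCPU), 2 vCPU left
host 9: place vm13 (27 vCPU), 5 vCPU left
host 7: place vm14 (12 vCPU), 6 vCPU left
Final hosts: [29] [20,4,5] [18,11] [19,13] [30] [25] [14,12] [30] [27].

9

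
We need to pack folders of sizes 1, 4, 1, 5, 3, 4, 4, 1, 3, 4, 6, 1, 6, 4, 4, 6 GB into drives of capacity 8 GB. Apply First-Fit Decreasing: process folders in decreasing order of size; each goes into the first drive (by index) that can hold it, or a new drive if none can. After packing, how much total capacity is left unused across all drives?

Sorted descending: 6, 6, 6, 5, 4, 4, 4, 4, 4, 4, 3, 3, 1, 1, 1, 1.
drive 1: place 6 GB, 2 GB left
drive 2: place 6 GB, 2 GB left
drive 3: place 6 GB, 2 GB left
drive 4: place 5 GB, 3 GB left
drive 5: place 4 GB, 4 GB left
drive 5: place 4 GB, 0 GB left
drive 6: place 4 GB, 4 GB left
drive 6: place 4 GB, 0 GB left
drive 7: place 4 GB, 4 GB left
drive 7: place 4 GB, 0 GB left
drive 4: place 3 GB, 0 GB left
drive 8: place 3 GB, 5 GB left
drive 1: place 1 GB, 1 GB left
drive 1: place 1 GB, 0 GB left
drive 2: place 1 GB, 1 GB left
drive 2: place 1 GB, 0 GB left
8 drives × 8 GB = 64 GB; used 57 GB; unused 7 GB.

7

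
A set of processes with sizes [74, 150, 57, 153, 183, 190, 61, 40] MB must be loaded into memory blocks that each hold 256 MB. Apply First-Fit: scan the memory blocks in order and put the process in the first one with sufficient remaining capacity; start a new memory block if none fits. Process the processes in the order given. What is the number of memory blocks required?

4

74 MB → memory block 1 (remaining 182 MB)
150 MB → memory block 1 (remaining 32 MB)
57 MB → memory block 2 (remaining 199 MB)
153 MB → memory block 2 (remaining 46 MB)
183 MB → memory block 3 (remaining 73 MB)
190 MB → memory block 4 (remaining 66 MB)
61 MB → memory block 3 (remaining 12 MB)
40 MB → memory block 2 (remaining 6 MB)
Final memory blocks: [74,150] [57,153,40] [183,61] [190].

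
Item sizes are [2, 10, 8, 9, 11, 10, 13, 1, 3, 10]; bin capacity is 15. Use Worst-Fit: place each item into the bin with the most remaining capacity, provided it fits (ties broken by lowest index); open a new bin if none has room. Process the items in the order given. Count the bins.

Put 2 in bin 1; 13 remain.
Put 10 in bin 1; 3 remain.
Put 8 in bin 2; 7 remain.
Put 9 in bin 3; 6 remain.
Put 11 in bin 4; 4 remain.
Put 10 in bin 5; 5 remain.
Put 13 in bin 6; 2 remain.
Put 1 in bin 2; 6 remain.
Put 3 in bin 2; 3 remain.
Put 10 in bin 7; 5 remain.
Final bins: [2,10] [8,1,3] [9] [11] [10] [13] [10].

7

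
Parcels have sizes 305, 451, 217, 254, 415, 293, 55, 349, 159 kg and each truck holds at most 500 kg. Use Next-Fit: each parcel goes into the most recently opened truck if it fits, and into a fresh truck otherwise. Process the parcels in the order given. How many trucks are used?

7

truck 1: place 305 kg, 195 kg left
truck 2: place 451 kg, 49 kg left
truck 3: place 217 kg, 283 kg left
truck 3: place 254 kg, 29 kg left
truck 4: place 415 kg, 85 kg left
truck 5: place 293 kg, 207 kg left
truck 5: place 55 kg, 152 kg left
truck 6: place 349 kg, 151 kg left
truck 7: place 159 kg, 341 kg left
Final trucks: [305] [451] [217,254] [415] [293,55] [349] [159].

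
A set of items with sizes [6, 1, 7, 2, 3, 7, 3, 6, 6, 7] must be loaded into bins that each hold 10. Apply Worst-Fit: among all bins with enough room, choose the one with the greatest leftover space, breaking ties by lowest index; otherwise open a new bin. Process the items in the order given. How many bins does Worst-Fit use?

6

bin 1: place 6, 4 left
bin 1: place 1, 3 left
bin 2: place 7, 3 left
bin 1: place 2, 1 left
bin 2: place 3, 0 left
bin 3: place 7, 3 left
bin 3: place 3, 0 left
bin 4: place 6, 4 left
bin 5: place 6, 4 left
bin 6: place 7, 3 left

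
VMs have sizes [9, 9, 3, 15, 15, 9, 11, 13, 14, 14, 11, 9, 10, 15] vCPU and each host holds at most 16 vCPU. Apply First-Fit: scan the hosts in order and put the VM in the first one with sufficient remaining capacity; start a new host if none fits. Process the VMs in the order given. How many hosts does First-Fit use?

9 vCPU → host 1 (remaining 7 vCPU)
9 vCPU → host 2 (remaining 7 vCPU)
3 vCPU → host 1 (remaining 4 vCPU)
15 vCPU → host 3 (remaining 1 vCPU)
15 vCPU → host 4 (remaining 1 vCPU)
9 vCPU → host 5 (remaining 7 vCPU)
11 vCPU → host 6 (remaining 5 vCPU)
13 vCPU → host 7 (remaining 3 vCPU)
14 vCPU → host 8 (remaining 2 vCPU)
14 vCPU → host 9 (remaining 2 vCPU)
11 vCPU → host 10 (remaining 5 vCPU)
9 vCPU → host 11 (remaining 7 vCPU)
10 vCPU → host 12 (remaining 6 vCPU)
15 vCPU → host 13 (remaining 1 vCPU)

13 hosts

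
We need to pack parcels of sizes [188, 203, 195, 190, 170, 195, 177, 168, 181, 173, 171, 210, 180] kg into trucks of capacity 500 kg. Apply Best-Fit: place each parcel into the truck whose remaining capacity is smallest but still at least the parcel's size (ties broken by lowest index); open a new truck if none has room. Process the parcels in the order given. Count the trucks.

truck 1: place 188 kg, 312 kg left
truck 1: place 203 kg, 109 kg left
truck 2: place 195 kg, 305 kg left
truck 2: place 190 kg, 115 kg left
truck 3: place 170 kg, 330 kg left
truck 3: place 195 kg, 135 kg left
truck 4: place 177 kg, 323 kg left
truck 4: place 168 kg, 155 kg left
truck 5: place 181 kg, 319 kg left
truck 5: place 173 kg, 146 kg left
truck 6: place 171 kg, 329 kg left
truck 6: place 210 kg, 119 kg left
truck 7: place 180 kg, 320 kg left
Final trucks: [188,203] [195,190] [170,195] [177,168] [181,173] [171,210] [180].

7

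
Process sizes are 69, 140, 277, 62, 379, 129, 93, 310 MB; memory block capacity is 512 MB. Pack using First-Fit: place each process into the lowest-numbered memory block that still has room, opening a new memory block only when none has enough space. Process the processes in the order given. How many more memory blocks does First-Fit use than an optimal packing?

1

First-Fit: [69,140,277] [62,379] [129,93] [310] → 4 memory blocks.
Total size 1459 MB; any packing needs at least ⌈1459/512⌉ = 3 memory blocks.
An optimal packing achieves that bound: [379,129] [310,140,62] [277,93,69] → 3 memory blocks.
Excess: 4 − 3 = 1.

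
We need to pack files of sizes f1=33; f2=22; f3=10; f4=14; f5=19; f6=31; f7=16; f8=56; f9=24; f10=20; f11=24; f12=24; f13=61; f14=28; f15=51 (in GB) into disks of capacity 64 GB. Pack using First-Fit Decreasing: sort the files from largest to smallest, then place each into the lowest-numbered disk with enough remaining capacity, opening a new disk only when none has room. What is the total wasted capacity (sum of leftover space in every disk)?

79

Sorted descending: 61, 56, 51, 33, 31, 28, 24, 24, 24, 22, 20, 19, 16, 14, 10.
Put 61 GB in disk 1; 3 GB remain.
Put 56 GB in disk 2; 8 GB remain.
Put 51 GB in disk 3; 13 GB remain.
Put 33 GB in disk 4; 31 GB remain.
Put 31 GB in disk 4; 0 GB remain.
Put 28 GB in disk 5; 36 GB remain.
Put 24 GB in disk 5; 12 GB remain.
Put 24 GB in disk 6; 40 GB remain.
Put 24 GB in disk 6; 16 GB remain.
Put 22 GB in disk 7; 42 GB remain.
Put 20 GB in disk 7; 22 GB remain.
Put 19 GB in disk 7; 3 GB remain.
Put 16 GB in disk 6; 0 GB remain.
Put 14 GB in disk 8; 50 GB remain.
Put 10 GB in disk 3; 3 GB remain.
8 disks × 64 GB = 512 GB; used 433 GB; unused 79 GB.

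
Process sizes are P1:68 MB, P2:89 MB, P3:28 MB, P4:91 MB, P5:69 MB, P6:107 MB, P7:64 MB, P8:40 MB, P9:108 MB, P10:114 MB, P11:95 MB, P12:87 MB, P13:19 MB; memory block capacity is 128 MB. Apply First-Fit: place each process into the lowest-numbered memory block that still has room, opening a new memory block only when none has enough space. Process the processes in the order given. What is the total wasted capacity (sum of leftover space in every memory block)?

Put P1 (68 MB) in memory block 1; 60 MB remain.
Put P2 (89 MB) in memory block 2; 39 MB remain.
Put P3 (28 MB) in memory block 1; 32 MB remain.
Put P4 (91 MB) in memory block 3; 37 MB remain.
Put P5 (69 MB) in memory block 4; 59 MB remain.
Put P6 (107 MB) in memory block 5; 21 MB remain.
Put P7 (64 MB) in memory block 6; 64 MB remain.
Put P8 (40 MB) in memory block 4; 19 MB remain.
Put P9 (108 MB) in memory block 7; 20 MB remain.
Put P10 (114 MB) in memory block 8; 14 MB remain.
Put P11 (95 MB) in memory block 9; 33 MB remain.
Put P12 (87 MB) in memory block 10; 41 MB remain.
Put P13 (19 MB) in memory block 1; 13 MB remain.
10 memory blocks × 128 MB = 1280 MB; used 979 MB; unused 301 MB.

301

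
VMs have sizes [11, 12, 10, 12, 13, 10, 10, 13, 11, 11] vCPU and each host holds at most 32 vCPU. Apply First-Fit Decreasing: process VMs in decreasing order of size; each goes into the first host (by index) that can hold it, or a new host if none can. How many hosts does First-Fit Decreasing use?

4 hosts

Sorted descending: 13, 13, 12, 12, 11, 11, 11, 10, 10, 10.
host 1: place 13 vCPU, 19 vCPU left
host 1: place 13 vCPU, 6 vCPU left
host 2: place 12 vCPU, 20 vCPU left
host 2: place 12 vCPU, 8 vCPU left
host 3: place 11 vCPU, 21 vCPU left
host 3: place 11 vCPU, 10 vCPU left
host 4: place 11 vCPU, 21 vCPU left
host 3: place 10 vCPU, 0 vCPU left
host 4: place 10 vCPU, 11 vCPU left
host 4: place 10 vCPU, 1 vCPU left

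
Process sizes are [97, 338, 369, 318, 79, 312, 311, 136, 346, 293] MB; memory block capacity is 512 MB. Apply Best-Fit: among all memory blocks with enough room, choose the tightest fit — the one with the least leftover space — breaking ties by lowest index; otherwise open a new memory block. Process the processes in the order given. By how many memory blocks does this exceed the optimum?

Best-Fit: [97,338] [369,79] [318,136] [312] [311] [346] [293] → 7 memory blocks.
7 processes exceed 256 MB (half the capacity), and no two of those can share a memory block, so at least 7 memory blocks are needed.
So 7 is already optimal.

0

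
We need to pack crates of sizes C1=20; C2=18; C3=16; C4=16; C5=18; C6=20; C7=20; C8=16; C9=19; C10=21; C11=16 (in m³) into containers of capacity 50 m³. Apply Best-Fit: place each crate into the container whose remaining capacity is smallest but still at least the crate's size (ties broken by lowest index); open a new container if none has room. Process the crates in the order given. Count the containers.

5

container 1: place C1 (20 m³), 30 m³ left
container 1: place C2 (18 m³), 12 m³ left
container 2: place C3 (16 m³), 34 m³ left
container 2: place C4 (16 m³), 18 m³ left
container 2: place C5 (18 m³), 0 m³ left
container 3: place C6 (20 m³), 30 m³ left
container 3: place C7 (20 m³), 10 m³ left
container 4: place C8 (16 m³), 34 m³ left
container 4: place C9 (19 m³), 15 m³ left
container 5: place C10 (21 m³), 29 m³ left
container 5: place C11 (16 m³), 13 m³ left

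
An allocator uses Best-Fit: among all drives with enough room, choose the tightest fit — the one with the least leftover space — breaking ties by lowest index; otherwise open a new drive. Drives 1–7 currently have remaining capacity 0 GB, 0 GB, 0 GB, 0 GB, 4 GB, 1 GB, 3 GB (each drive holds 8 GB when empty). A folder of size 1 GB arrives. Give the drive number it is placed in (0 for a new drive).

6

Drives with room: drive 5 (4 GB), drive 6 (1 GB), drive 7 (3 GB).
Tightest fit is drive 6 with 1 GB free.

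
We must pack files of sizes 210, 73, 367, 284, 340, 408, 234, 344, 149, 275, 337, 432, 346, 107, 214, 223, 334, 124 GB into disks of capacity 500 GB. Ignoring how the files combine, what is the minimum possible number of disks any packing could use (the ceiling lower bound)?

10 disks

Total size = 210 + 73 + 367 + 284 + 340 + 408 + 234 + 344 + 149 + 275 + 337 + 432 + 346 + 107 + 214 + 223 + 334 + 124 = 4801 GB.
⌈4801 / 500⌉ = 10.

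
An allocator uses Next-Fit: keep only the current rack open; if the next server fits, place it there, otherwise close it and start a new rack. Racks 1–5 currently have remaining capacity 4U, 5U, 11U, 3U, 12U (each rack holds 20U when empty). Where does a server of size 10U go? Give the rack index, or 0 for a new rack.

Next-Fit only looks at rack 5, which has 12U free.
10U fits there.

5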